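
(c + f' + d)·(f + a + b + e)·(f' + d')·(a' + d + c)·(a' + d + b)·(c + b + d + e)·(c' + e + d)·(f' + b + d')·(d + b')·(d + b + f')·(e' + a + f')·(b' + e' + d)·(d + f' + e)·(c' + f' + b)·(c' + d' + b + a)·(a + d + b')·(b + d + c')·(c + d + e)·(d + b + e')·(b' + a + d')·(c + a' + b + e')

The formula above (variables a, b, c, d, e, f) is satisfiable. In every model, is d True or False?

Suppose d = 0.
Unit clause (b') forces b = 0.
Unit clause (a') forces a = 0.
Unit clause (f') forces f = 0.
Unit clause (e) forces e = 1.
Now (e') is unsatisfied and unit — conflict.
So every satisfying assignment has d = True.

True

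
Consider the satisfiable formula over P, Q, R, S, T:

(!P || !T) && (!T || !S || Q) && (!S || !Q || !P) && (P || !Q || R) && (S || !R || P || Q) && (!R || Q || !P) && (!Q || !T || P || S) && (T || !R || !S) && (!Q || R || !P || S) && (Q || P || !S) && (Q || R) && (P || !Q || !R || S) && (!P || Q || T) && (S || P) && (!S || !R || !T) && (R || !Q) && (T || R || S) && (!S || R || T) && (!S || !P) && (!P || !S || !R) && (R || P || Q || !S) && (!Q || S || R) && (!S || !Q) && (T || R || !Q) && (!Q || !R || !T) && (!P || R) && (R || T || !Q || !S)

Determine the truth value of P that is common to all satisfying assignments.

Suppose P = false.
(S) alone gives S = true.
(Q) alone gives Q = true.
Now (!Q) is unsatisfied and unit — conflict.
So every satisfying assignment has P = True.

True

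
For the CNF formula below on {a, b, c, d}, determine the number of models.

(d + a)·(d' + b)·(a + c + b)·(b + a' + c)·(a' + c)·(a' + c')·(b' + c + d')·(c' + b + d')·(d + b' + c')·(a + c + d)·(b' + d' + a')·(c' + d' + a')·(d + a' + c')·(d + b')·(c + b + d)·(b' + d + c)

1

There are 2^4 = 16 truth assignments over (a, b, c, d).
Check each against the 16 clauses (columns in the order a, b, c, d):
  F F F F  ✗ fails (d + a)
  F F F T  ✗ fails (d' + b)
  F F T F  ✗ fails (d + a)
  F F T T  ✗ fails (d' + b)
  F T F F  ✗ fails (d + a)
  F T F T  ✗ fails (b' + c + d')
  F T T F  ✗ fails (d + a)
  F T T T  ✓ satisfies all
  T F F F  ✗ fails (b + a' + c)
  T F F T  ✗ fails (d' + b)
  T F T F  ✗ fails (a' + c')
  T F T T  ✗ fails (d' + b)
  T T F F  ✗ fails (a' + c)
  T T F T  ✗ fails (a' + c)
  T T T F  ✗ fails (a' + c')
  T T T T  ✗ fails (a' + c')
1 of the 16 rows is a model.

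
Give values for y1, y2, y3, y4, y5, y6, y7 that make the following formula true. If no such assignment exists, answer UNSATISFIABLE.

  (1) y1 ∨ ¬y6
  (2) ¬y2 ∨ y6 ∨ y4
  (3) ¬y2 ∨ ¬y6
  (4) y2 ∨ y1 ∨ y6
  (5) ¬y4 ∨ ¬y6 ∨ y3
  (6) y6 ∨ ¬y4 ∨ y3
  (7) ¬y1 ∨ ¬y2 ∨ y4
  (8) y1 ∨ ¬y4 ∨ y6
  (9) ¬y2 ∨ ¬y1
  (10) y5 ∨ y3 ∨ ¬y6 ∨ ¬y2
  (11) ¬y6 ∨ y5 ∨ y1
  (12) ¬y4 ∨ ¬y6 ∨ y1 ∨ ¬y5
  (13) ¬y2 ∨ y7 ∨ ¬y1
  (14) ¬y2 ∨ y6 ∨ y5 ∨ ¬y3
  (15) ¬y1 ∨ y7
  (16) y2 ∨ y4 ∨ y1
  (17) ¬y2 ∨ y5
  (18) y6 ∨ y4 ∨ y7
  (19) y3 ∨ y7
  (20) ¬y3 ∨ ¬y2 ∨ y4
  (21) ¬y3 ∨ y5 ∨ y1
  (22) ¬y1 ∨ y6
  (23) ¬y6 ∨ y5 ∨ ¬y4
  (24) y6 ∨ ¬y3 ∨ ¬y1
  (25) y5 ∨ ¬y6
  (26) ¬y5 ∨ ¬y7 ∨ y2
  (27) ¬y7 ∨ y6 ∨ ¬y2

Branch on y1: set y1 = True.
(¬y2) alone gives y2 = False.
(y7) alone gives y7 = True.
(y6) alone gives y6 = True.
(y5) alone gives y5 = True.
But (¬y5) is also a unit clause — contradiction.
That branch fails; take y1 = False instead.
(¬y6) alone gives y6 = False.
(y2) alone gives y2 = True.
(y4) alone gives y4 = True.
But (¬y4) is also a unit clause — contradiction.
Both values of y1 lead to a conflict.

UNSATISFIABLE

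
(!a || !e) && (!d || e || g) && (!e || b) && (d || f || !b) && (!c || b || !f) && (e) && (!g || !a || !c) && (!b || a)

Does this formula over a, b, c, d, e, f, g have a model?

From the singleton clause (e), e = true.
From the singleton clause (!a), a = false.
From the singleton clause (b), b = true.
That conflicts with the unit clause (!b).
No assignment satisfies every clause.

No, unsatisfiable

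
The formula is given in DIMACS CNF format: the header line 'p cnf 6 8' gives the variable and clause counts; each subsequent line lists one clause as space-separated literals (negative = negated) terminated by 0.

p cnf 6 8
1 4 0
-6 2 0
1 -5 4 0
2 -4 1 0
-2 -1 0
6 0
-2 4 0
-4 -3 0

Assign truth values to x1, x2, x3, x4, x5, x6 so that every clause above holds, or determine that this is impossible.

x1=False,  x2=True,  x3=False,  x4=True,  x5=True,  x6=True

From the singleton clause (x6), x6 = True.
From the singleton clause (x2), x2 = True.
From the singleton clause (¬x1), x1 = False.
From the singleton clause (x4), x4 = True.
From the singleton clause (¬x3), x3 = False.
No clause remains; x5 is free.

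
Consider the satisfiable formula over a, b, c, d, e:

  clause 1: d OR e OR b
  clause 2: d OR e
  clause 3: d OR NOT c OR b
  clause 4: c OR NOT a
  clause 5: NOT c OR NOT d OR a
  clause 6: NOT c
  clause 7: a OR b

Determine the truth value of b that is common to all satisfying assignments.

Suppose b = false.
The clause (NOT c) is unit, so c = false.
The clause (NOT a) is unit, so a = false.
But (a) is also a unit clause — contradiction.
So every satisfying assignment has b = True.

True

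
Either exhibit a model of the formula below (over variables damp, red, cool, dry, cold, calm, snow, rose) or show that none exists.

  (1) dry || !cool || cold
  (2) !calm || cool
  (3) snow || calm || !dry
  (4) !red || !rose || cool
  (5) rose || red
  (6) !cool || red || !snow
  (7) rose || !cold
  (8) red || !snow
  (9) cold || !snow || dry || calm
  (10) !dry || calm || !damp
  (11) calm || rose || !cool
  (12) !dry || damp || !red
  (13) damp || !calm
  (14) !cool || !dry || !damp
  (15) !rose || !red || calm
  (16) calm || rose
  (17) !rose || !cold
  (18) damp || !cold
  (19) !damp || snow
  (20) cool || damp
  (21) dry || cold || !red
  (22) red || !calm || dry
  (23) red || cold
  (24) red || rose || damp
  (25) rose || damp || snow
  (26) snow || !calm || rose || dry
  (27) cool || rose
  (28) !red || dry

UNSATISFIABLE

Try calm = false.
The clause (rose) is unit, so rose = true.
The clause (!red) is unit, so red = false.
The clause (!snow) is unit, so snow = false.
The clause (!dry) is unit, so dry = false.
The clause (!cold) is unit, so cold = false.
But (cold) is also a unit clause — contradiction.
Backtrack on calm: now try calm = true.
The clause (cool) is unit, so cool = true.
The clause (damp) is unit, so damp = true.
The clause (!dry) is unit, so dry = false.
The clause (cold) is unit, so cold = true.
The clause (rose) is unit, so rose = true.
But (!rose) is also a unit clause — contradiction.
Neither calm = true nor calm = false works.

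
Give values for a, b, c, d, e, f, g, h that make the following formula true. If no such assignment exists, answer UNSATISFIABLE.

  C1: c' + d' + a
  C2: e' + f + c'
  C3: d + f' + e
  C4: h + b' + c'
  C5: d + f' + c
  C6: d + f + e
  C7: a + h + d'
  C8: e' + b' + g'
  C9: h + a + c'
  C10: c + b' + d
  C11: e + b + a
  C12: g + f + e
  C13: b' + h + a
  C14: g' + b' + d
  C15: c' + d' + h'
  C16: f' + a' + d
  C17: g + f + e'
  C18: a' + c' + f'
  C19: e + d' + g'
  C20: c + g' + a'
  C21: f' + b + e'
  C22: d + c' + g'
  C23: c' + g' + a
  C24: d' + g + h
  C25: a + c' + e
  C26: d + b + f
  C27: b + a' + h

a ↦ 1,  b ↦ 1,  c ↦ 0,  d ↦ 1,  e ↦ 1,  f ↦ 1,  g ↦ 0,  h ↦ 1

Try c = 0.
Try d = 1.
Try a = 1.
From the singleton clause (g'), g = 0.
From the singleton clause (h), h = 1.
Try f = 1.
Try b = 1.
No clause remains; e is free.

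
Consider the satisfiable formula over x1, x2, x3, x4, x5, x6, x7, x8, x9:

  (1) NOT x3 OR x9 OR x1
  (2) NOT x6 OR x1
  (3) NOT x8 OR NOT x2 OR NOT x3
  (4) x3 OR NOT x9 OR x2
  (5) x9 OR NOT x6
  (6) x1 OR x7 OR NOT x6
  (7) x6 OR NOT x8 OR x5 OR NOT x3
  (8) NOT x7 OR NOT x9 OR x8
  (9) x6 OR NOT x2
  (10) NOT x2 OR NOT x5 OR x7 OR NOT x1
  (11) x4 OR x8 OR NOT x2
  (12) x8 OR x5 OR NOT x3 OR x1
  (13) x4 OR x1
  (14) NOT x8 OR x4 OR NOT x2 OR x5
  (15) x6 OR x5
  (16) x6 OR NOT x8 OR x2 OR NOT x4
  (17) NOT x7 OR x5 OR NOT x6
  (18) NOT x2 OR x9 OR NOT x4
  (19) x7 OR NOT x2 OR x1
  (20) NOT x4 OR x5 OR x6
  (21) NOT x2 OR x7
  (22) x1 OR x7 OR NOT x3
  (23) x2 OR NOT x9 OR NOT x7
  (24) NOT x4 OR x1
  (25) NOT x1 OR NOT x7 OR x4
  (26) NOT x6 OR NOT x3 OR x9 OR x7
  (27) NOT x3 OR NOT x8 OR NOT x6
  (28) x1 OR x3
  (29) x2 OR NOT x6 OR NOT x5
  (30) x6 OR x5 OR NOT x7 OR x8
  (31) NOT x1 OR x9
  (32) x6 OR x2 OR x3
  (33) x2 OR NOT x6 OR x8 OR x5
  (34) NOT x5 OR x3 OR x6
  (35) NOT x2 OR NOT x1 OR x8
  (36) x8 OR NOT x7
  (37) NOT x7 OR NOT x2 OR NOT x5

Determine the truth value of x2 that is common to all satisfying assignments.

False

Suppose x2 = true.
Unit clause (x6) forces x6 = true.
Unit clause (x1) forces x1 = true.
Unit clause (x9) forces x9 = true.
Unit clause (x7) forces x7 = true.
Unit clause (x8) forces x8 = true.
Unit clause (NOT x3) forces x3 = false.
Unit clause (x5) forces x5 = true.
That conflicts with the unit clause (NOT x5).
So every satisfying assignment has x2 = False.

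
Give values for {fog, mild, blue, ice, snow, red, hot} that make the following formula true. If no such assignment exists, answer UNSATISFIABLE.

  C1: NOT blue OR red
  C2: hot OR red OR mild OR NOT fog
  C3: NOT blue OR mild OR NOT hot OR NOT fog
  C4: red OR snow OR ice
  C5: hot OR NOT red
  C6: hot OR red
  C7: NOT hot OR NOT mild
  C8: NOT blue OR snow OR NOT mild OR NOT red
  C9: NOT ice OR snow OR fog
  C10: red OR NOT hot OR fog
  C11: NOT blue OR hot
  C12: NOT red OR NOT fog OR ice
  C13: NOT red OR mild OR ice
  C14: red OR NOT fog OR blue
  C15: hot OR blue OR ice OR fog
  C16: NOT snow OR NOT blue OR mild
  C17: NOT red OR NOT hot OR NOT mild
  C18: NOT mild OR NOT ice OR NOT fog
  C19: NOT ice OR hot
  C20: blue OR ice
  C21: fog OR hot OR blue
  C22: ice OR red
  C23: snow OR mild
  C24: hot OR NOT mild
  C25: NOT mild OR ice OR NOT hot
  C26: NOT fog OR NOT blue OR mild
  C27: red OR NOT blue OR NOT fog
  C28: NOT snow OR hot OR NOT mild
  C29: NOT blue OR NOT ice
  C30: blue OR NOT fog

Branch on blue: set blue = false.
(ice) alone gives ice = true.
(hot) alone gives hot = true.
(NOT mild) alone gives mild = false.
(snow) alone gives snow = true.
(NOT fog) alone gives fog = false.
(red) alone gives red = true.
Every clause now holds.

fog ↦ false; mild ↦ false; blue ↦ false; ice ↦ true; snow ↦ true; red ↦ true; hot ↦ true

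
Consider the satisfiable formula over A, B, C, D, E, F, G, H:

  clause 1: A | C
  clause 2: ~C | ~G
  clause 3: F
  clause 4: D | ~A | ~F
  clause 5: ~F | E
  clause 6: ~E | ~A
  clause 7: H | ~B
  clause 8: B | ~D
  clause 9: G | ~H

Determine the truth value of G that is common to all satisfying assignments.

False

Suppose G = 1.
Unit clause (~C) forces C = 0.
Unit clause (A) forces A = 1.
Unit clause (F) forces F = 1.
Unit clause (D) forces D = 1.
Unit clause (E) forces E = 1.
Now (~E) is unsatisfied and unit — conflict.
So every satisfying assignment has G = False.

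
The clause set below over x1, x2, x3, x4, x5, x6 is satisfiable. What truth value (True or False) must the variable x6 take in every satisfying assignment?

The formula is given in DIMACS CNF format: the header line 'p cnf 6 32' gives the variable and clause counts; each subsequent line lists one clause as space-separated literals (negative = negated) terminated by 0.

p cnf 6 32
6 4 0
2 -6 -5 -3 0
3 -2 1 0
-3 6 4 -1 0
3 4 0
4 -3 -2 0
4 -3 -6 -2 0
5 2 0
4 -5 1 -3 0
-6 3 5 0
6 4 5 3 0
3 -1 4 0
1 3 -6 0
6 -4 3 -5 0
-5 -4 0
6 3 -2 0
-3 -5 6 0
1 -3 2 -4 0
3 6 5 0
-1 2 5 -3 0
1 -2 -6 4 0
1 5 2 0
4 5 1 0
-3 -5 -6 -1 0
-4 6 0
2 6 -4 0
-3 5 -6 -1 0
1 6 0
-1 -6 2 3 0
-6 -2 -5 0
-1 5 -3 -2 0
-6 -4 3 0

Suppose x6 = False.
The clause (x4) is unit, so x4 = True.
Now (¬x4) is unsatisfied and unit — conflict.
So every satisfying assignment has x6 = True.

True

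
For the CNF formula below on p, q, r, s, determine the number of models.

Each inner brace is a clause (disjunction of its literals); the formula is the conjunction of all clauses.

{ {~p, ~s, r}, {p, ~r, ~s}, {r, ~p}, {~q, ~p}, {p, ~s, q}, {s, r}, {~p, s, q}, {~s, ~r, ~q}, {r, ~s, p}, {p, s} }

There are 2^4 = 16 truth assignments over (p, q, r, s).
Split on q. With q = 1, the clauses containing q are satisfied and ~q drops from the rest; 0 of the 2^3 = 8 assignments to the other variables satisfy what remains.
With q = 0, by the same count on the reduced clause set, 1 assignment works.
Total: 0 + 1 = 1.

1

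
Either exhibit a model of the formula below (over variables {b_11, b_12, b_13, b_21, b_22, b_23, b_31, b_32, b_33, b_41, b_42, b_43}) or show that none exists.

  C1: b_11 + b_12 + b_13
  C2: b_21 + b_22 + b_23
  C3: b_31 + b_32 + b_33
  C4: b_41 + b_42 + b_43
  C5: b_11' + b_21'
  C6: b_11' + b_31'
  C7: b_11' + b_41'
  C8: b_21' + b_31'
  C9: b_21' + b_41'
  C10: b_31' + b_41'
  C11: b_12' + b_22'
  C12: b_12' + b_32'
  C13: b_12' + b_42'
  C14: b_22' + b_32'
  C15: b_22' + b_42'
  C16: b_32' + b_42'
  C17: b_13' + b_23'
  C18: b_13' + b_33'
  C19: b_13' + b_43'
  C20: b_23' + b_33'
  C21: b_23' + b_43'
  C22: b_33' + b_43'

UNSATISFIABLE

Case b_11 = 0:
Case b_12 = 1:
The clause (b_22') is unit, so b_22 = 0.
The clause (b_32') is unit, so b_32 = 0.
The clause (b_42') is unit, so b_42 = 0.
Case b_21 = 1:
The clause (b_31') is unit, so b_31 = 0.
The clause (b_33) is unit, so b_33 = 1.
The clause (b_41') is unit, so b_41 = 0.
The clause (b_43) is unit, so b_43 = 1.
But (b_43') is also a unit clause — contradiction.
That branch fails; take b_21 = 0 instead.
The clause (b_23) is unit, so b_23 = 1.
The clause (b_13') is unit, so b_13 = 0.
The clause (b_33') is unit, so b_33 = 0.
The clause (b_31) is unit, so b_31 = 1.
The clause (b_41') is unit, so b_41 = 0.
The clause (b_43) is unit, so b_43 = 1.
But (b_43') is also a unit clause — contradiction.
Both values of b_21 lead to a conflict.
That branch fails; take b_12 = 0 instead.
The clause (b_13) is unit, so b_13 = 1.
The clause (b_23') is unit, so b_23 = 0.
The clause (b_33') is unit, so b_33 = 0.
The clause (b_43') is unit, so b_43 = 0.
Case b_21 = 1:
The clause (b_31') is unit, so b_31 = 0.
The clause (b_32) is unit, so b_32 = 1.
The clause (b_41') is unit, so b_41 = 0.
The clause (b_42) is unit, so b_42 = 1.
But (b_42') is also a unit clause — contradiction.
That branch fails; take b_21 = 0 instead.
The clause (b_22) is unit, so b_22 = 1.
The clause (b_32') is unit, so b_32 = 0.
The clause (b_31) is unit, so b_31 = 1.
The clause (b_41') is unit, so b_41 = 0.
The clause (b_42) is unit, so b_42 = 1.
But (b_42') is also a unit clause — contradiction.
Both values of b_21 lead to a conflict.
Both values of b_12 lead to a conflict.
That branch fails; take b_11 = 1 instead.
The clause (b_21') is unit, so b_21 = 0.
The clause (b_31') is unit, so b_31 = 0.
The clause (b_41') is unit, so b_41 = 0.
Case b_22 = 1:
The clause (b_12') is unit, so b_12 = 0.
The clause (b_32') is unit, so b_32 = 0.
The clause (b_33) is unit, so b_33 = 1.
The clause (b_42') is unit, so b_42 = 0.
The clause (b_43) is unit, so b_43 = 1.
But (b_43') is also a unit clause — contradiction.
That branch fails; take b_22 = 0 instead.
The clause (b_23) is unit, so b_23 = 1.
The clause (b_13') is unit, so b_13 = 0.
The clause (b_33') is unit, so b_33 = 0.
The clause (b_32) is unit, so b_32 = 1.
The clause (b_12') is unit, so b_12 = 0.
The clause (b_42') is unit, so b_42 = 0.
The clause (b_43) is unit, so b_43 = 1.
But (b_43') is also a unit clause — contradiction.
Both values of b_22 lead to a conflict.
Both values of b_11 lead to a conflict.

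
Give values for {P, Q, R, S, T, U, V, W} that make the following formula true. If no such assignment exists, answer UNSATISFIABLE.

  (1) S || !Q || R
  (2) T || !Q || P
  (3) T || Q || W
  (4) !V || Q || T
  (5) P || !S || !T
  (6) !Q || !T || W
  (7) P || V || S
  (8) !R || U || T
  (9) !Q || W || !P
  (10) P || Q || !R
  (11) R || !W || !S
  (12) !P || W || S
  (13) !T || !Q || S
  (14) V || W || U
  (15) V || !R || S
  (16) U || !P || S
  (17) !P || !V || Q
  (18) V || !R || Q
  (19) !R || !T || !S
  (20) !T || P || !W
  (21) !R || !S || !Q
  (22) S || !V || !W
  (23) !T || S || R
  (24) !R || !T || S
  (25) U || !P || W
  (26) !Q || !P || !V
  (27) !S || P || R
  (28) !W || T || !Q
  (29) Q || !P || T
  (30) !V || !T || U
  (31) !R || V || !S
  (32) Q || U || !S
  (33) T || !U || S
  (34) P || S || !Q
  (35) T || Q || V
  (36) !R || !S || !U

P=true; Q=false; R=false; S=true; T=true; U=true; V=false; W=false

Suppose S = true.
Suppose P = true.
Suppose Q = false.
Unit clause (!V) forces V = false.
Unit clause (!R) forces R = false.
Unit clause (!W) forces W = false.
Unit clause (T) forces T = true.
Unit clause (U) forces U = true.
This assignment satisfies each clause.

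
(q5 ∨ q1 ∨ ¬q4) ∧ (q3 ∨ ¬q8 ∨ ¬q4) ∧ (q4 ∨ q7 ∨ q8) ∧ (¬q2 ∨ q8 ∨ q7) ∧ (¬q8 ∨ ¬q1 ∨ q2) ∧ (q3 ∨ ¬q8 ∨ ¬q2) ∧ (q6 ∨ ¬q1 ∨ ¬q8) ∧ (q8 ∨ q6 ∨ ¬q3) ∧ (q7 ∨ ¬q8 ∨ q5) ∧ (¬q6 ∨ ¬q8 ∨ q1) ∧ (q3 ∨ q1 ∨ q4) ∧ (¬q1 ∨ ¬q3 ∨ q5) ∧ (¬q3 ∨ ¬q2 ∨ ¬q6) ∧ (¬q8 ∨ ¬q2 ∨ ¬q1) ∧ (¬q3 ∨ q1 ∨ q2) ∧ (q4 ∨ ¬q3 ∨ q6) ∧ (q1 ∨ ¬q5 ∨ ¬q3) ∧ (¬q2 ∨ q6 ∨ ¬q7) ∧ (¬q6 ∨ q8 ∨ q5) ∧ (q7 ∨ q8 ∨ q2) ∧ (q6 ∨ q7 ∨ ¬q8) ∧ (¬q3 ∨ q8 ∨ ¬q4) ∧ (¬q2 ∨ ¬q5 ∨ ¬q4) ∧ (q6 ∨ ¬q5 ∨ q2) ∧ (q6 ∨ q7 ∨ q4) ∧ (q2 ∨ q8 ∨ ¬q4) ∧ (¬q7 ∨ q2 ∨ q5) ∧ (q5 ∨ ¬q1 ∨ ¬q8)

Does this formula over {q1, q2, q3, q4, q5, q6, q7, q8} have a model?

Yes, satisfiable

Branch on q5: set q5 = True.
Branch on q1: set q1 = True.
Branch on q8: set q8 = False.
Branch on q4: set q4 = False.
From the singleton clause (q7), q7 = True.
Branch on q6: set q6 = True.
Branch on q3: set q3 = True.
From the singleton clause (¬q2), q2 = False.
This assignment satisfies each clause.
A satisfying assignment: q1: True; q2: False; q3: True; q4: False; q5: True; q6: True; q7: True; q8: False.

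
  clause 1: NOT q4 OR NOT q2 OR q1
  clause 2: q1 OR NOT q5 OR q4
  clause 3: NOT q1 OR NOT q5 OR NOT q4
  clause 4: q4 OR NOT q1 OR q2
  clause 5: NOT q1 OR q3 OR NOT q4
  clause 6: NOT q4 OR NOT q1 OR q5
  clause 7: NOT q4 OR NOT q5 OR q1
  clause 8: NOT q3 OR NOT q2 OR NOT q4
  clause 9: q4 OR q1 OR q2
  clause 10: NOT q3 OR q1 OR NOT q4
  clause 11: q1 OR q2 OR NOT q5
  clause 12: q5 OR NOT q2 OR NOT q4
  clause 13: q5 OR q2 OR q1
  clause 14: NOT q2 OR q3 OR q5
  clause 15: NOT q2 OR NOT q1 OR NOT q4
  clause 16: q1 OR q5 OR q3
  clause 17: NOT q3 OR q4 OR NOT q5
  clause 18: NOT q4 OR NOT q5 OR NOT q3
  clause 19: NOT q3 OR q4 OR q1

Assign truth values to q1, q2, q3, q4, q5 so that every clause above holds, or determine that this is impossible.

Try q4 = false.
Try q1 = true.
(q2) alone gives q2 = true.
Try q3 = true.
(NOT q5) alone gives q5 = false.
All clauses are satisfied.

q1: true,  q2: true,  q3: true,  q4: false,  q5: false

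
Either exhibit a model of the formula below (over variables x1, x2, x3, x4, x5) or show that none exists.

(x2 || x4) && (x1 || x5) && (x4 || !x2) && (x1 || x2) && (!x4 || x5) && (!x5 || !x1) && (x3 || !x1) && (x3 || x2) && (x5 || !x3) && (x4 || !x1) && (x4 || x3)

x1=false,  x2=true,  x3=false,  x4=true,  x5=true

Case x2 = true:
(x4) alone gives x4 = true.
(x5) alone gives x5 = true.
(!x1) alone gives x1 = false.
Every clause is now satisfied; x3 is unconstrained.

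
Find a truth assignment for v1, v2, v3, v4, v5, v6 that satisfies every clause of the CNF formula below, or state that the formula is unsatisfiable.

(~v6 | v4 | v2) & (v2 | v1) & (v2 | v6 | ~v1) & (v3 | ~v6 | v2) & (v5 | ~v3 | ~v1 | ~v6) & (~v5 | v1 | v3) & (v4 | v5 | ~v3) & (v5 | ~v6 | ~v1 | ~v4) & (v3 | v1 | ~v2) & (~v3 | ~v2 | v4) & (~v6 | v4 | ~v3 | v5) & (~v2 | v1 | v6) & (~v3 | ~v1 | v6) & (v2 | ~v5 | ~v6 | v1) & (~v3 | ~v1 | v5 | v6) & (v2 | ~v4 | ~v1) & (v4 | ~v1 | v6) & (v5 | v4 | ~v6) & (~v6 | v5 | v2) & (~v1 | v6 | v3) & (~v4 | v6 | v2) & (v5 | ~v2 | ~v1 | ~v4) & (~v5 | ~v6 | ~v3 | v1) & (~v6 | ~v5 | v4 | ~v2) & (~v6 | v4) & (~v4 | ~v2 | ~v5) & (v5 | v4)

Branch on v2: set v2 = 1.
Branch on v3: set v3 = 1.
The clause (v4) is unit, so v4 = 1.
The clause (~v5) is unit, so v5 = 0.
The clause (~v1) is unit, so v1 = 0.
The clause (v6) is unit, so v6 = 1.
This assignment satisfies each clause.

v1: 0,  v2: 1,  v3: 1,  v4: 1,  v5: 0,  v6: 1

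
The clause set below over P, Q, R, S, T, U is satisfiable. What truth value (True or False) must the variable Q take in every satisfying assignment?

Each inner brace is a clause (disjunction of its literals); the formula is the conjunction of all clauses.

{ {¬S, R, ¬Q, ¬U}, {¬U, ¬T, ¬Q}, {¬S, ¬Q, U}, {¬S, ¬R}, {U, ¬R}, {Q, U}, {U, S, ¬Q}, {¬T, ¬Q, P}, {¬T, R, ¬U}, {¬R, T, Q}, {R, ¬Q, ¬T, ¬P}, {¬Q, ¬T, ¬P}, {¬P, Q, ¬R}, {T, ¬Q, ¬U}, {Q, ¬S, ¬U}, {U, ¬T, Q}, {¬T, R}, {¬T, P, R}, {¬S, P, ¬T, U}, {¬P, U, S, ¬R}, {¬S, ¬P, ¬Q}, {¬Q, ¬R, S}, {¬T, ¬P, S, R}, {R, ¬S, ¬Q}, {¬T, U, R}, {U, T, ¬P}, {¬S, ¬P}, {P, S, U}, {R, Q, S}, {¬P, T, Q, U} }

Suppose Q = True.
Suppose U = False.
Unit clause (¬S) forces S = False.
Now (S) is unsatisfied and unit — conflict.
That branch fails; take U = True instead.
Unit clause (¬T) forces T = False.
Now (T) is unsatisfied and unit — conflict.
Either choice for U ends in contradiction.
So every satisfying assignment has Q = False.

False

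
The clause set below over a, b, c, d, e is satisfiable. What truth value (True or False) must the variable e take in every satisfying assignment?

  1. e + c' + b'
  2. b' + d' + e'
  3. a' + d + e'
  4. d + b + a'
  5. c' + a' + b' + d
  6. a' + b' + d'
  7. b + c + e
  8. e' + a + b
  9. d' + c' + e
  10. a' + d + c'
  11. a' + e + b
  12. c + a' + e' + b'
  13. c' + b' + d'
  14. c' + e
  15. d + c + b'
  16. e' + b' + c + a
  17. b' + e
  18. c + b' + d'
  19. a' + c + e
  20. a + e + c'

True

Suppose e = 0.
Unit clause (c') forces c = 0.
Unit clause (b) forces b = 1.
But (b') is also a unit clause — contradiction.
So every satisfying assignment has e = True.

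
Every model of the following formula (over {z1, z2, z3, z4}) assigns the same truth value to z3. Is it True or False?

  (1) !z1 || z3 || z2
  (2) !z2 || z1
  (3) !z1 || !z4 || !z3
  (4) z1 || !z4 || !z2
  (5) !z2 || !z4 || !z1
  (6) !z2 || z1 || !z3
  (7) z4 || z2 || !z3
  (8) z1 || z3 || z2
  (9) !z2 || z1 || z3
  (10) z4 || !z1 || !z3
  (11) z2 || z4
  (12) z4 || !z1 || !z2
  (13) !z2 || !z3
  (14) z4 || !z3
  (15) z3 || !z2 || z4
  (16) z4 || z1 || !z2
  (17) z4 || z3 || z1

True

Suppose z3 = false.
Branch on z1: set z1 = false.
(!z2) alone gives z2 = false.
That conflicts with the unit clause (z2).
So z1 must be the other value — set z1 = true.
(z2) alone gives z2 = true.
(!z4) alone gives z4 = false.
That conflicts with the unit clause (z4).
Either choice for z1 ends in contradiction.
So every satisfying assignment has z3 = True.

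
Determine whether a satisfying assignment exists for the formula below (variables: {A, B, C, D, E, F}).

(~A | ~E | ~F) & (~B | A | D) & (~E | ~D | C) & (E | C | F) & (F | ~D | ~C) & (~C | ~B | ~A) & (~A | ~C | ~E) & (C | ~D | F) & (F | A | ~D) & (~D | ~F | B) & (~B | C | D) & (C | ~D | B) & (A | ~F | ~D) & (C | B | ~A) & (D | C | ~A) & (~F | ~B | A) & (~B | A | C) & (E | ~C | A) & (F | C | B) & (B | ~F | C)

Satisfiable

Try A = 1.
Try E = 0.
Try C = 1.
(~B) alone gives B = 0.
Try F = 0.
(~D) alone gives D = 0.
All clauses are satisfied.
A satisfying assignment: A: 1,  B: 0,  C: 1,  D: 0,  E: 0,  F: 0.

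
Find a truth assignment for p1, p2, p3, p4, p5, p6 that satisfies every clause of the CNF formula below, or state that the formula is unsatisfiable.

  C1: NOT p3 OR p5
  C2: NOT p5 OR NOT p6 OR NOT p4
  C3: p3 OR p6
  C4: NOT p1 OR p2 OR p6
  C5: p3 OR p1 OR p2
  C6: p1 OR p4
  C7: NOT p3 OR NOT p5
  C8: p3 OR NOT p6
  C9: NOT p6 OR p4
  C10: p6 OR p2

Branch on p3: set p3 = false.
(p6) alone gives p6 = true.
That conflicts with the unit clause (NOT p6).
Undo p3 and try p3 = true.
(p5) alone gives p5 = true.
That conflicts with the unit clause (NOT p5).
Neither p3 = true nor p3 = false works.

UNSATISFIABLE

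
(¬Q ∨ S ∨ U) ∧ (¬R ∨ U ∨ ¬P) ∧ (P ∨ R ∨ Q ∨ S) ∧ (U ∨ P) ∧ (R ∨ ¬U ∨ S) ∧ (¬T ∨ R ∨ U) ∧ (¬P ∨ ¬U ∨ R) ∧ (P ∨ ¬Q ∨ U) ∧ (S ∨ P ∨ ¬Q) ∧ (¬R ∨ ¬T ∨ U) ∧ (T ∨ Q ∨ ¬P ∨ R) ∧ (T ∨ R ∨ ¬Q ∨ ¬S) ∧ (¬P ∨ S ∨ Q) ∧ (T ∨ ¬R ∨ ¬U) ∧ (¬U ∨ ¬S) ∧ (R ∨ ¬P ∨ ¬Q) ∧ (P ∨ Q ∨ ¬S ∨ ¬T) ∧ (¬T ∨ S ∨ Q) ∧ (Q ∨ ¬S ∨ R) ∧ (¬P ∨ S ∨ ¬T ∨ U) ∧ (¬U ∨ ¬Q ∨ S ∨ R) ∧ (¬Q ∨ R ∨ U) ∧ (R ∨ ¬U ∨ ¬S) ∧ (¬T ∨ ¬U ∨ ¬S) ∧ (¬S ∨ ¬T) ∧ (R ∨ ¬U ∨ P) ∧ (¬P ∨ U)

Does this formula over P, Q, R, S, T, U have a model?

Try U = True.
The clause (¬S) is unit, so S = False.
The clause (R) is unit, so R = True.
The clause (T) is unit, so T = True.
The clause (Q) is unit, so Q = True.
The clause (P) is unit, so P = True.
All clauses are satisfied.
A satisfying assignment: P=True,  Q=True,  R=True,  S=False,  T=True,  U=True.

Satisfiable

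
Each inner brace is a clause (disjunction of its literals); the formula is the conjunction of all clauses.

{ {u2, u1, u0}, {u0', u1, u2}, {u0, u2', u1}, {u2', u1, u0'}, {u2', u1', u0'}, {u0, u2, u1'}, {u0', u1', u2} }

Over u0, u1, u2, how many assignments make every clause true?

1

There are 2^3 = 8 truth assignments over (u0, u1, u2).
Check each against the 7 clauses (columns in the order u0, u1, u2):
  F F F  ✗ fails (u2 + u1 + u0)
  F F T  ✗ fails (u0 + u2' + u1)
  F T F  ✗ fails (u0 + u2 + u1')
  F T T  ✓ satisfies all
  T F F  ✗ fails (u0' + u1 + u2)
  T F T  ✗ fails (u2' + u1 + u0')
  T T F  ✗ fails (u0' + u1' + u2)
  T T T  ✗ fails (u2' + u1' + u0')
1 of the 8 rows is a model.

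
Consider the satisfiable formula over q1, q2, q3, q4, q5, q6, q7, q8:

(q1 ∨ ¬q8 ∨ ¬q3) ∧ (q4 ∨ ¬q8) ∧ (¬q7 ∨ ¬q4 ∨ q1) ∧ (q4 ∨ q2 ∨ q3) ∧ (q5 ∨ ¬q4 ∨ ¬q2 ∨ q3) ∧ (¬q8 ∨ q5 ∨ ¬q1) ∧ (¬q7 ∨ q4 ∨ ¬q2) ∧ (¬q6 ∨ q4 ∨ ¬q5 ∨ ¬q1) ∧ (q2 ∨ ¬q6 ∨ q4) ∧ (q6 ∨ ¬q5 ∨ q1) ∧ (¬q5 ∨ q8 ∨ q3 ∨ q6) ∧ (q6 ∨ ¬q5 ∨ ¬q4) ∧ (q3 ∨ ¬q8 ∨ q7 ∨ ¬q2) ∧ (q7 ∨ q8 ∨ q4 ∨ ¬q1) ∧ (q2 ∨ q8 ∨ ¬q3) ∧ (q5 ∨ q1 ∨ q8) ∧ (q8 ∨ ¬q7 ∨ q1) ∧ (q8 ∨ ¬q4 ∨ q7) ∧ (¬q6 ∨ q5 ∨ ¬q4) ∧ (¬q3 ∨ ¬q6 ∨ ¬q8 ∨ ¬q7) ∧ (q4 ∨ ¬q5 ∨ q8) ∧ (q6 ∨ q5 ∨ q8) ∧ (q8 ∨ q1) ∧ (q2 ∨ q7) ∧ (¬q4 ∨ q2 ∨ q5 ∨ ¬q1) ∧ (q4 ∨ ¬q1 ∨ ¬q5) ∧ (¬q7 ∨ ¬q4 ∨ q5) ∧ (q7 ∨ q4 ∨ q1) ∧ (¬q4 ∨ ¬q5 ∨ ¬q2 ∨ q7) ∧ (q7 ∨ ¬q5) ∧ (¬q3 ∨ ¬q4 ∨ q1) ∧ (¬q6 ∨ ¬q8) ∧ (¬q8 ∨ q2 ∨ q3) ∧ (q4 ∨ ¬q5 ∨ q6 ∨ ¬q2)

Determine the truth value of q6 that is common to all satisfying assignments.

Suppose q6 = False.
Case q4 = True:
(¬q5) alone gives q5 = False.
(q8) alone gives q8 = True.
(¬q1) alone gives q1 = False.
(¬q3) alone gives q3 = False.
(¬q7) alone gives q7 = False.
(¬q2) alone gives q2 = False.
But (q2) is also a unit clause — contradiction.
Backtrack on q4: now try q4 = False.
(¬q8) alone gives q8 = False.
(¬q5) alone gives q5 = False.
But (q5) is also a unit clause — contradiction.
Neither q4 = True nor q4 = False works.
So every satisfying assignment has q6 = True.

True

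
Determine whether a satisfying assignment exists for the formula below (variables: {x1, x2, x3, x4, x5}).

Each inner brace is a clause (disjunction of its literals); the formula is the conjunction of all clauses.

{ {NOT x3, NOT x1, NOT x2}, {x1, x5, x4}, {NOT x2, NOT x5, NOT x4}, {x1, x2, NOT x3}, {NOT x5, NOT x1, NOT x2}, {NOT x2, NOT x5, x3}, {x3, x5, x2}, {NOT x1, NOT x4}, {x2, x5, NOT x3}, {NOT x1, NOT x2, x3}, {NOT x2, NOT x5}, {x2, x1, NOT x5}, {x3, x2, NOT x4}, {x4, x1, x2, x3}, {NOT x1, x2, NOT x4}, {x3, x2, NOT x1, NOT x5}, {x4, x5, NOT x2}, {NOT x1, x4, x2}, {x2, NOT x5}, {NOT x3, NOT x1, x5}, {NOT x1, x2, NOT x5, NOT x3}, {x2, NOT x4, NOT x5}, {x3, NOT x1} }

Branch on x1: set x1 = false.
Branch on x5: set x5 = false.
The clause (x4) is unit, so x4 = true.
Branch on x2: set x2 = true.
Every clause is now satisfied; x3 is unconstrained.
A satisfying assignment: x1=false,  x2=true,  x3=true,  x4=true,  x5=false.

Yes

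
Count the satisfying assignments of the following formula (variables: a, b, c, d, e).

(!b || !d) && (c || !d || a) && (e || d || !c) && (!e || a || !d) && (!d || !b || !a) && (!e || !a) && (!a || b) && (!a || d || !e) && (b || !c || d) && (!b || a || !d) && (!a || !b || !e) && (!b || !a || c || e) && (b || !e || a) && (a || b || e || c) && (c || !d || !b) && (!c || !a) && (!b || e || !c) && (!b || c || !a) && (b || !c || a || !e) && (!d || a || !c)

3

There are 2^5 = 32 truth assignments over (a, b, c, d, e).
Split on a. With a = true, the clauses containing a are satisfied and !a drops from the rest; 0 of the 2^4 = 16 assignments to the other variables satisfy what remains.
With a = false, by the same count on the reduced clause set, 3 assignments work.
Total: 0 + 3 = 3.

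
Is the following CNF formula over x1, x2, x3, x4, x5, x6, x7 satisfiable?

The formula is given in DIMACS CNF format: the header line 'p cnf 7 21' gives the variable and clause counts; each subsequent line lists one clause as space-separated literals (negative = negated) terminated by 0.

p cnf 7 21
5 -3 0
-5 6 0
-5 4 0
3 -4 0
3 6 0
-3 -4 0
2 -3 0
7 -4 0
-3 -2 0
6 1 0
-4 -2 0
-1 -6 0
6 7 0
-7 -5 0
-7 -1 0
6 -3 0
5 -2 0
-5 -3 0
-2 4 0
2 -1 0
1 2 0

Branch on x5: set x5 = True.
From the singleton clause (x6), x6 = True.
From the singleton clause (x4), x4 = True.
From the singleton clause (x3), x3 = True.
But (¬x3) is also a unit clause — contradiction.
Undo x5 and try x5 = False.
From the singleton clause (¬x3), x3 = False.
From the singleton clause (¬x4), x4 = False.
From the singleton clause (x6), x6 = True.
From the singleton clause (¬x1), x1 = False.
From the singleton clause (¬x2), x2 = False.
But (x2) is also a unit clause — contradiction.
Either choice for x5 ends in contradiction.
No assignment satisfies every clause.

Unsatisfiable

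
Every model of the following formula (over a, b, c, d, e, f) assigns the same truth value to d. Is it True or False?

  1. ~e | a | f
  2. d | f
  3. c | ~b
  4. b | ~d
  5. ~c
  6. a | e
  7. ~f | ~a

Suppose d = 1.
The clause (b) is unit, so b = 1.
The clause (c) is unit, so c = 1.
Now (~c) is unsatisfied and unit — conflict.
So every satisfying assignment has d = False.

False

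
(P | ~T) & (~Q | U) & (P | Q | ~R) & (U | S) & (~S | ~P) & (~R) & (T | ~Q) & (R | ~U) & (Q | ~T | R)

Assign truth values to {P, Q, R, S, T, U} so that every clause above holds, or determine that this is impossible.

P ↦ 0; Q ↦ 0; R ↦ 0; S ↦ 1; T ↦ 0; U ↦ 0

Unit clause (~R) forces R = 0.
Unit clause (~U) forces U = 0.
Unit clause (~Q) forces Q = 0.
Unit clause (S) forces S = 1.
Unit clause (~P) forces P = 0.
Unit clause (~T) forces T = 0.
This assignment satisfies each clause.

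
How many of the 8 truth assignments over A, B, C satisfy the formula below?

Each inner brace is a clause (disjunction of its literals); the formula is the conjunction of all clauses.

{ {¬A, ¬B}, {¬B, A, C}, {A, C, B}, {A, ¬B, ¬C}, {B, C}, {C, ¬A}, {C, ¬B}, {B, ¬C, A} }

There are 2^3 = 8 truth assignments over (A, B, C).
Check each against the 8 clauses (columns in the order A, B, C):
  F F F  ✗ fails (A ∨ C ∨ B)
  F F T  ✗ fails (B ∨ ¬C ∨ A)
  F T F  ✗ fails (¬B ∨ A ∨ C)
  F T T  ✗ fails (A ∨ ¬B ∨ ¬C)
  T F F  ✗ fails (B ∨ C)
  T F T  ✓ satisfies all
  T T F  ✗ fails (¬A ∨ ¬B)
  T T T  ✗ fails (¬A ∨ ¬B)
1 of the 8 rows is a model.

1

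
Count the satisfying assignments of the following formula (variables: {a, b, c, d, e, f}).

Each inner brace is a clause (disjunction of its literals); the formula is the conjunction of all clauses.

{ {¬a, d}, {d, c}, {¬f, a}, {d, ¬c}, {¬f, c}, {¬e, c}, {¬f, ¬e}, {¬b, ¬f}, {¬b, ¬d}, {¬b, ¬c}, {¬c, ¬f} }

6

There are 2^6 = 64 truth assignments over (a, b, c, d, e, f).
Split on a. With a = True, the clauses containing a are satisfied and ¬a drops from the rest; 3 of the 2^5 = 32 assignments to the other variables satisfy what remains.
With a = False, by the same count on the reduced clause set, 3 assignments work.
Total: 3 + 3 = 6.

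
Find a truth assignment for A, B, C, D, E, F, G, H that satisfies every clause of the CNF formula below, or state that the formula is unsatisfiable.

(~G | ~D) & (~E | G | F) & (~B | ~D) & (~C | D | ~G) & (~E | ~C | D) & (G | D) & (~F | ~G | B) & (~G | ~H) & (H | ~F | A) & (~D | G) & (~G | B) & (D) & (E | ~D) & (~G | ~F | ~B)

UNSATISFIABLE

Unit clause (D) forces D = 1.
Unit clause (~G) forces G = 0.
But (G) is also a unit clause — contradiction.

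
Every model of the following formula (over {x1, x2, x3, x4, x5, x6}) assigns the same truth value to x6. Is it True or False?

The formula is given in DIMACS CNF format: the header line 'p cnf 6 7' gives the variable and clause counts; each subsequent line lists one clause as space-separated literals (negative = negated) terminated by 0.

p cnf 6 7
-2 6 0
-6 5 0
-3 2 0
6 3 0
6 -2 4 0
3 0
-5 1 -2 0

Suppose x6 = False.
Unit clause (¬x2) forces x2 = False.
Unit clause (¬x3) forces x3 = False.
That conflicts with the unit clause (x3).
So every satisfying assignment has x6 = True.

True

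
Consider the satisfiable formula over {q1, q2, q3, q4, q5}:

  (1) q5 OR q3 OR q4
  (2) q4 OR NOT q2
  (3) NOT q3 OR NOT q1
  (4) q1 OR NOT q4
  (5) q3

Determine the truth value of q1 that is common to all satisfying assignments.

Suppose q1 = true.
From the singleton clause (NOT q3), q3 = false.
But (q3) is also a unit clause — contradiction.
So every satisfying assignment has q1 = False.

False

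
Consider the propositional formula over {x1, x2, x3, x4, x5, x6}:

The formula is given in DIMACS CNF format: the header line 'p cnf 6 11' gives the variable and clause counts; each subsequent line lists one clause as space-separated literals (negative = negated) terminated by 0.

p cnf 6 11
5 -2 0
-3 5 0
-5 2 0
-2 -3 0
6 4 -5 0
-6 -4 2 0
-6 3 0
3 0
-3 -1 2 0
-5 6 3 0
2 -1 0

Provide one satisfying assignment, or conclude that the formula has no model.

From the singleton clause (x3), x3 = True.
From the singleton clause (x5), x5 = True.
From the singleton clause (x2), x2 = True.
Now (¬x2) is unsatisfied and unit — conflict.

UNSATISFIABLE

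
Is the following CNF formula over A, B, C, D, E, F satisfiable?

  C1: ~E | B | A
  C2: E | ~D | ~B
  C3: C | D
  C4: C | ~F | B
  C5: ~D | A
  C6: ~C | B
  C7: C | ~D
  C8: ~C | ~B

Try C = 1.
Unit clause (B) forces B = 1.
Now (~B) is unsatisfied and unit — conflict.
Undo C and try C = 0.
Unit clause (D) forces D = 1.
Now (~D) is unsatisfied and unit — conflict.
Both values of C lead to a conflict.
No assignment satisfies every clause.

No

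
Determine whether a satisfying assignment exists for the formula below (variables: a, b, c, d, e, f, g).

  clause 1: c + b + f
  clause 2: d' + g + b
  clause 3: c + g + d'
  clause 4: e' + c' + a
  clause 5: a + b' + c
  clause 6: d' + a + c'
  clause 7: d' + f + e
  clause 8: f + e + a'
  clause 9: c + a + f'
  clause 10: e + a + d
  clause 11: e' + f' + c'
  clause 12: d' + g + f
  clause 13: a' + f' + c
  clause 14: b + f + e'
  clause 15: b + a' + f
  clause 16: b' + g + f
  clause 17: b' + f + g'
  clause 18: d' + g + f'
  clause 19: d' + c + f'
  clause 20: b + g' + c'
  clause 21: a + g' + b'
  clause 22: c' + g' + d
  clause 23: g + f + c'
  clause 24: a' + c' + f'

Case c = 1:
Case e = 0:
Case d = 0:
The clause (a) is unit, so a = 1.
The clause (f) is unit, so f = 1.
But (f') is also a unit clause — contradiction.
So d must be the other value — set d = 1.
The clause (a) is unit, so a = 1.
The clause (f) is unit, so f = 1.
But (f') is also a unit clause — contradiction.
Both values of d lead to a conflict.
So e must be the other value — set e = 1.
The clause (a) is unit, so a = 1.
The clause (f') is unit, so f = 0.
The clause (b) is unit, so b = 1.
The clause (g) is unit, so g = 1.
But (g') is also a unit clause — contradiction.
Both values of e lead to a conflict.
So c must be the other value — set c = 0.
Case b = 1:
The clause (a) is unit, so a = 1.
The clause (f') is unit, so f = 0.
The clause (e) is unit, so e = 1.
The clause (g) is unit, so g = 1.
But (g') is also a unit clause — contradiction.
So b must be the other value — set b = 0.
The clause (f) is unit, so f = 1.
The clause (a) is unit, so a = 1.
But (a') is also a unit clause — contradiction.
Both values of b lead to a conflict.
Both values of c lead to a conflict.
No assignment satisfies every clause.

Unsatisfiable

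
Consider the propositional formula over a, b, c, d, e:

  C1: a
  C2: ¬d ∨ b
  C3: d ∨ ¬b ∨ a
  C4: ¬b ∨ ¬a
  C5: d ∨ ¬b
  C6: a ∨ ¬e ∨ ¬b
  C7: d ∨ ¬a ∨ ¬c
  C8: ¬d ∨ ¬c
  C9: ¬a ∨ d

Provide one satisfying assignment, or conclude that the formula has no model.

UNSATISFIABLE

(a) alone gives a = True.
(¬b) alone gives b = False.
(¬d) alone gives d = False.
That conflicts with the unit clause (d).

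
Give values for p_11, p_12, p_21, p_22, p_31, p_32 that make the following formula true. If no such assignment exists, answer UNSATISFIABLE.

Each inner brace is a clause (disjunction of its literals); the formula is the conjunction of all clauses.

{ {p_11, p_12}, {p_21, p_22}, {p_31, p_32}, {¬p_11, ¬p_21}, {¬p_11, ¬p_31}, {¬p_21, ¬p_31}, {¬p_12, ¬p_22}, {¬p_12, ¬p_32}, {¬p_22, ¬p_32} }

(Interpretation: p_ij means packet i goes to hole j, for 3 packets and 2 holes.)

UNSATISFIABLE

Branch on p_11: set p_11 = True.
Unit clause (¬p_21) forces p_21 = False.
Unit clause (p_22) forces p_22 = True.
Unit clause (¬p_31) forces p_31 = False.
Unit clause (p_32) forces p_32 = True.
That conflicts with the unit clause (¬p_32).
That branch fails; take p_11 = False instead.
Unit clause (p_12) forces p_12 = True.
Unit clause (¬p_22) forces p_22 = False.
Unit clause (p_21) forces p_21 = True.
Unit clause (¬p_31) forces p_31 = False.
Unit clause (p_32) forces p_32 = True.
That conflicts with the unit clause (¬p_32).
Neither p_11 = True nor p_11 = False works.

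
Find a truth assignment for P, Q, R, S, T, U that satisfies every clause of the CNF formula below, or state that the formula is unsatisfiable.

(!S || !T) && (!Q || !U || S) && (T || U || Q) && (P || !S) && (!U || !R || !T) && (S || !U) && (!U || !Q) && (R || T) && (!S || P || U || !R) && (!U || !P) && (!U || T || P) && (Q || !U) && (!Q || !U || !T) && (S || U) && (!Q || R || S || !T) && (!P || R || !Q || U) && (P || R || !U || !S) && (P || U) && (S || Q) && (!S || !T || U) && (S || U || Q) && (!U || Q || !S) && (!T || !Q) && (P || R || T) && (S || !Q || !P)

Case S = true:
The clause (!T) is unit, so T = false.
The clause (P) is unit, so P = true.
The clause (R) is unit, so R = true.
The clause (!U) is unit, so U = false.
The clause (Q) is unit, so Q = true.
Every clause now holds.

P ↦ true; Q ↦ true; R ↦ true; S ↦ true; T ↦ false; U ↦ false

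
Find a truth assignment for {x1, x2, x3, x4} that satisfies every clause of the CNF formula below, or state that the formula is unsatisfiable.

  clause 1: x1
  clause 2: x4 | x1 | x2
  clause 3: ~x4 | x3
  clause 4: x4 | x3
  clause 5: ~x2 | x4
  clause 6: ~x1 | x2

The clause (x1) is unit, so x1 = 1.
The clause (x2) is unit, so x2 = 1.
The clause (x4) is unit, so x4 = 1.
The clause (x3) is unit, so x3 = 1.
This assignment satisfies each clause.

x1 ↦ 1,  x2 ↦ 1,  x3 ↦ 1,  x4 ↦ 1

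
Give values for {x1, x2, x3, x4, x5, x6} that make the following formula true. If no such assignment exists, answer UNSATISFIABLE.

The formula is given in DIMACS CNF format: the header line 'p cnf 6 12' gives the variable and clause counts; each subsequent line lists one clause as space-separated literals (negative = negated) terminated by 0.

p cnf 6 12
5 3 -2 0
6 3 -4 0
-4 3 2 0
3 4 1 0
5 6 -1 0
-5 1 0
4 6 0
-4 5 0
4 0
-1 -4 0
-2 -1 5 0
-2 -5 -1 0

The clause (x4) is unit, so x4 = True.
The clause (x5) is unit, so x5 = True.
The clause (x1) is unit, so x1 = True.
But (¬x1) is also a unit clause — contradiction.

UNSATISFIABLE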